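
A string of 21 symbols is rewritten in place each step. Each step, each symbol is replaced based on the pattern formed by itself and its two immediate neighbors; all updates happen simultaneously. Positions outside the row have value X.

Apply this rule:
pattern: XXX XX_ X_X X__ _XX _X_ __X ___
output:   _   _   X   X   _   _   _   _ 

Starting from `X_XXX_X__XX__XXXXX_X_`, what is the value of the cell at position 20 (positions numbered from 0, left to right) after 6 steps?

_X___X_X___X______X_X
X_X___X_X___X______X_
_X_X___X_X___X______X
X_X_X___X_X___X______
_X_X_X___X_X___X_____
X_X_X_X___X_X___X____
position 20 holds _

_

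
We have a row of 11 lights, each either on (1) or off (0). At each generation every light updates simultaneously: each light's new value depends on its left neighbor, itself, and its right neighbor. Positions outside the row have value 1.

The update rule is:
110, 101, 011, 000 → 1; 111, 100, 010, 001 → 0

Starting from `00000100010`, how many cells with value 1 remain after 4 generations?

01110001001
11010100001
01101001101
11110001111
count of 1: 8

8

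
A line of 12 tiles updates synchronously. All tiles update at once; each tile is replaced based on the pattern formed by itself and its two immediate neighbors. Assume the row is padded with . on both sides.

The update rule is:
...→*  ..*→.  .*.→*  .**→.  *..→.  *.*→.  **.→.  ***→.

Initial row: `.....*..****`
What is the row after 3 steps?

step 1: ****.*......
step 2: .....*.*****
step 3: ****.*......

****.*......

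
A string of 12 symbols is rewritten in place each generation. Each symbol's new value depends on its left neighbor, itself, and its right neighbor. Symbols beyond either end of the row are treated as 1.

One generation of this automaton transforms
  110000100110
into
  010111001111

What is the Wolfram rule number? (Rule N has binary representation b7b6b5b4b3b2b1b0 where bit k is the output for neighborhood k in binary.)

107

position 0: 111 → 0  (bit 7 = 0)
position 1: 110 → 1  (bit 6 = 1)
position 11: 101 → 1  (bit 5 = 1)
position 2: 100 → 0  (bit 4 = 0)
position 9: 011 → 1  (bit 3 = 1)
position 6: 010 → 0  (bit 2 = 0)
position 5: 001 → 1  (bit 1 = 1)
position 3: 000 → 1  (bit 0 = 1)
bits b7..b0 = 01101011 = 107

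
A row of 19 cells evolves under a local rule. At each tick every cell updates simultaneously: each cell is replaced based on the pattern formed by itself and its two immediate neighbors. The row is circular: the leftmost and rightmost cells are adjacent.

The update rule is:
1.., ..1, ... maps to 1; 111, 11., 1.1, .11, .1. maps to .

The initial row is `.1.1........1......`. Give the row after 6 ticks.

1...11111111.111111
.111...............
1...111111111111111
.111...............  (repeats tick 2; period 2)
tick 6: .111...............

.111...............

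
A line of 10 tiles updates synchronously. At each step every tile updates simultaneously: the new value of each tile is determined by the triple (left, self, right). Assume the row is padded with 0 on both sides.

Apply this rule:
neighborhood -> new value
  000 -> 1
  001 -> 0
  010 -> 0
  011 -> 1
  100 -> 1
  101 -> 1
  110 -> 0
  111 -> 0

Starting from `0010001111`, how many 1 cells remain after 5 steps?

5

1001101000
0101010111
0010101100
1001011011
0100110110
count of 1: 5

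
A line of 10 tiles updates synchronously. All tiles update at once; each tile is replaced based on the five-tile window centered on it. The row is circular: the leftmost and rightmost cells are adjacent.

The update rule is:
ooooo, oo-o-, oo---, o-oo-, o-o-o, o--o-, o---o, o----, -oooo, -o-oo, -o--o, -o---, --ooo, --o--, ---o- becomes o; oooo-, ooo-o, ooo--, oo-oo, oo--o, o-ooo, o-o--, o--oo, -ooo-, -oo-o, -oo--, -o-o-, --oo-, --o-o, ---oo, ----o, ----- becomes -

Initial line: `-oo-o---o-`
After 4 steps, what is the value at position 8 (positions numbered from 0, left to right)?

---o-ooooo
ooo-o-oo--
o--oooo---
oo-oo--ooo
position 8 holds o

o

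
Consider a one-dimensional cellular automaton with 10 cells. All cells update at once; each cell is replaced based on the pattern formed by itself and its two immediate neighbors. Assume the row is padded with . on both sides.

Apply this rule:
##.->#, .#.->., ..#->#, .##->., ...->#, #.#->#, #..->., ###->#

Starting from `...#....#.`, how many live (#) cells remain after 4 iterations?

5

iteration 1: ###..###..
iteration 2: .##.#.##.#
iteration 3: #.##.#.##.
iteration 4: .#.##.#.#.
count of #: 5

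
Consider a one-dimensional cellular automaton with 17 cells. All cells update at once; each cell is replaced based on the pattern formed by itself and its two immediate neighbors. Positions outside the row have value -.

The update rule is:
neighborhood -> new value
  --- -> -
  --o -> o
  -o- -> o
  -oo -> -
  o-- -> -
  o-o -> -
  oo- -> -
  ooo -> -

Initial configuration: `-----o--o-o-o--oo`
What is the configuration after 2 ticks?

----oo-oo-o-o-o--
---o------o-o-o--

---o------o-o-o--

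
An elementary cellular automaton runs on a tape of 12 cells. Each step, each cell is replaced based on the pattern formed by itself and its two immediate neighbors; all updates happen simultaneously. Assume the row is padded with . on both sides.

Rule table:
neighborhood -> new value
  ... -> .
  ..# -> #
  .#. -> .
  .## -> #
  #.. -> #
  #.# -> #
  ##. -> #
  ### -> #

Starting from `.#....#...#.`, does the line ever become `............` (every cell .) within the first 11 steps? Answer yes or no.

no

step 1: #.#..#.#.#.#
step 2: .#.##.#.#.#.
step 3: #.####.#.#.#
step 4: .######.#.#.
step 5: ########.#.#
step 6: #########.#.
step 7: ##########.#
step 8: ###########.
step 9: ############
step 10: ############  (fixed point — unchanged through step 11)
step 11 is ############, still not uniform .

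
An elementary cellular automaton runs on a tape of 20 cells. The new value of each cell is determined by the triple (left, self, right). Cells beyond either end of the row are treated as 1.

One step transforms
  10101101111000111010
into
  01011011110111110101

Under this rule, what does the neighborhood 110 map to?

0

At position 0 the neighborhood is 110; the next row has 0 there.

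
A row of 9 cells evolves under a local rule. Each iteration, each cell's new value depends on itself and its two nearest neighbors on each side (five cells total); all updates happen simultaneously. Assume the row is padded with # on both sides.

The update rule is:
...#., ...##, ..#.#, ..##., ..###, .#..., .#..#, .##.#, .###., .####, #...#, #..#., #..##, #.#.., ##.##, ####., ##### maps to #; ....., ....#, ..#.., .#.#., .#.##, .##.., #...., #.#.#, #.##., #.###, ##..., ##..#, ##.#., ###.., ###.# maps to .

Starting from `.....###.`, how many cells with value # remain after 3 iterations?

4

....###.#
...###.#.
.####....
count of #: 4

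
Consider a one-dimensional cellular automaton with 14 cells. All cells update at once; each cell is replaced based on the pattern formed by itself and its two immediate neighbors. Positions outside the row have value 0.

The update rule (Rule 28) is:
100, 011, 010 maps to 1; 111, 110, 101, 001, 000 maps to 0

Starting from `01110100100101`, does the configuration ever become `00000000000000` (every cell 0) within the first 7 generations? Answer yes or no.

no

generation 1: 01000110110101
generation 2: 01100100100101
generation 3: 01010110110101
generation 4: 01010100100101
generation 5: 01010110110101  (repeats generation 3; period 2)
generation 7: 01010110110101
generation 7 is 01010110110101, still not uniform 0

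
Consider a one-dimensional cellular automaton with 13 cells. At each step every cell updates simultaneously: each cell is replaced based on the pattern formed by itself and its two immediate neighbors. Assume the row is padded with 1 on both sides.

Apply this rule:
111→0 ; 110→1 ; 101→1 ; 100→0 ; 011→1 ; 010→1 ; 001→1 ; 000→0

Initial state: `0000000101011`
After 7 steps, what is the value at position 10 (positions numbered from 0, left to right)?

0

0000001111110
0000011000011
0000111000110
0001101001111
0011111011000
0110001111001
1110011001011
position 10 holds 0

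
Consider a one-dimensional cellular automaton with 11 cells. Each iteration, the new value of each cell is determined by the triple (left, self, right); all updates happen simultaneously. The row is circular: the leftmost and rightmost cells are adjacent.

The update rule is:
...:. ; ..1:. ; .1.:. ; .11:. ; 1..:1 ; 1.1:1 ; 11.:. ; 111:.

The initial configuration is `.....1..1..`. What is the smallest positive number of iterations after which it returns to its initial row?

11

......1..1.
.......1..1
1.......1..
.1.......1.
..1.......1
1..1.......
.1..1......
..1..1.....
...1..1....
....1..1...
.....1..1..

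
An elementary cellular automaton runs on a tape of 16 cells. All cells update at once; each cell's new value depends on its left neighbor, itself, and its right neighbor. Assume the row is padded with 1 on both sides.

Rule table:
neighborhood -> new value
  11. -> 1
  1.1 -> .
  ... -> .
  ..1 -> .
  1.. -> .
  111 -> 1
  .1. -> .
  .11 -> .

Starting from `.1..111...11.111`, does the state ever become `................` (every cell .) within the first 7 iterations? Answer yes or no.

yes

.....11....1..11
......1........1
................
all cells are . at iteration 3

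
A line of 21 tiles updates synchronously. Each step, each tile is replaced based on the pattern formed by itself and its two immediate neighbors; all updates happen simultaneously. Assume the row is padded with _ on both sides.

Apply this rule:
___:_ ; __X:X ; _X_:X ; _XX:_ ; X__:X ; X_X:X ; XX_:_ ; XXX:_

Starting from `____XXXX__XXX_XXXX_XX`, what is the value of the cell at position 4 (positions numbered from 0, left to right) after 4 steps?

___X____XX___X____X__
__XXX__X__X_XXX__XXX_
_X___XXXXXXX___XX___X
XXX_X_______X_X__X_XX
position 4 holds X

X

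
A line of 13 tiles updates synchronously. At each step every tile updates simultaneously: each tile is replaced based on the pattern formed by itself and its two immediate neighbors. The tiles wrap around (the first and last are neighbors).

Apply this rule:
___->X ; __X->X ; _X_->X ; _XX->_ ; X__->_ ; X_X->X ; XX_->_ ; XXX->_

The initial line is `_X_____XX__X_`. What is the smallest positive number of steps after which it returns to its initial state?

step 1: XX_XXXX___XX_
step 2: __X_____XX__X
step 3: _XX_XXXX___XX
step 4: X__X_____XX__
step 5: X_XX_XXXX___X
step 6: _X__X_____XX_
step 7: XX_XX_XXXX___
step 8: __X__X_____XX
step 9: _XX_XX_XXXX__
step 10: X__X__X_____X
step 11: __XX_XX_XXXX_
step 12: XX__X__X_____
step 13: ___XX_XX_XXXX
step 14: _XX__X__X____
step 15: X___XX_XX_XXX
step 16: __XX__X__X___
step 17: XX___XX_XX_XX
step 18: ___XX__X__X__
step 19: XXX___XX_XX_X
step 20: ____XX__X__X_
step 21: XXXX___XX_XX_
step 22: _____XX__X__X
step 23: _XXXX___XX_XX
step 24: X_____XX__X__
step 25: X_XXXX___XX_X
step 26: _X_____XX__X_

26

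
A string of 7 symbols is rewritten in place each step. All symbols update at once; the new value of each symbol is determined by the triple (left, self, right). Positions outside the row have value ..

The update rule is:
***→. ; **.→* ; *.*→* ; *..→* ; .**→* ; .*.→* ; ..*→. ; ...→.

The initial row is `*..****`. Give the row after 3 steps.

*...***

**.*..*
*****.*
*...***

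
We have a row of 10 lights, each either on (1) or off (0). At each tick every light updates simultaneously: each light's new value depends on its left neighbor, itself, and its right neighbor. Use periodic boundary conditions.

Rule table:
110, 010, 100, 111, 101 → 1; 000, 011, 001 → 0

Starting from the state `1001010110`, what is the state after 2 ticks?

1110111101

1101111011
1110111101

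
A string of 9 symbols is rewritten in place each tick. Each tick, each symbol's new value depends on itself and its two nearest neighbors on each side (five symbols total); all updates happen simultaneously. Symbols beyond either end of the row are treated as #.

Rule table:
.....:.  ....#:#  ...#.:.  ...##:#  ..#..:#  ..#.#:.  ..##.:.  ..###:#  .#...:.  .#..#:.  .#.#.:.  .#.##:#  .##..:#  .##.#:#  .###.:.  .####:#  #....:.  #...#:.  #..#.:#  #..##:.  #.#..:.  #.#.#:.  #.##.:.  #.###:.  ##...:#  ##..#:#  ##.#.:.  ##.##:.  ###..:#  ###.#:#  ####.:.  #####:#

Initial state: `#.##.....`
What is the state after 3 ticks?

tick 1: #..##..##
tick 2: ##..##.##
tick 3: .##..#..#

.##..#..#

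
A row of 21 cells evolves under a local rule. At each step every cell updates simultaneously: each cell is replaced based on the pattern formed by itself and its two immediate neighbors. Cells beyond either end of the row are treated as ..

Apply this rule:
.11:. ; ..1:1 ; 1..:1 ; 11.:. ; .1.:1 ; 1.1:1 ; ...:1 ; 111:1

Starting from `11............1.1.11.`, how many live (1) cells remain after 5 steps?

15

step 1: ..1111111111111111..1
step 2: 11.11111111111111.111
step 3: ..1.111111111111.1.1.
step 4: 1111.1111111111.11111
step 5: .11.1.11111111.1.111.
count of 1: 15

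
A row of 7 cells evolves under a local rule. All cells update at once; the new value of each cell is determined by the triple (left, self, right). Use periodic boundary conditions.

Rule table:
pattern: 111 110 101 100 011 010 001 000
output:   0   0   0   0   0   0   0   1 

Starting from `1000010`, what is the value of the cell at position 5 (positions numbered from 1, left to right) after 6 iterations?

0011000
1000011
0011000  (repeats iteration 1; period 2)
iteration 6: 1000011
position 5 holds 0

0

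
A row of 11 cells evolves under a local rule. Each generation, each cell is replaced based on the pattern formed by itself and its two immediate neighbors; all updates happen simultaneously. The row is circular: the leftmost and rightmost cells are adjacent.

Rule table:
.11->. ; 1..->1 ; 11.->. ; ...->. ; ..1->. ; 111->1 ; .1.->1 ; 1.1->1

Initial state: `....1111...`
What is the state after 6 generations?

generation 1: .....11.1..
generation 2: .......111.
generation 3: ........1.1
generation 4: 1.......111
generation 5: .1.......11
generation 6: 111........

111........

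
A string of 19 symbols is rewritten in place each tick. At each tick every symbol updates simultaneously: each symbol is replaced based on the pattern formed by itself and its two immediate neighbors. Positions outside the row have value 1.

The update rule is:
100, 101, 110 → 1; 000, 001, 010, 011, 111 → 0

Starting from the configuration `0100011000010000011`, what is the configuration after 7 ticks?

1011011010001100001

1010001100001000000
1101000110000100000
0110100011000010000
1011010001100001000
1101101000110000100
0110110100011000010
1011011010001100001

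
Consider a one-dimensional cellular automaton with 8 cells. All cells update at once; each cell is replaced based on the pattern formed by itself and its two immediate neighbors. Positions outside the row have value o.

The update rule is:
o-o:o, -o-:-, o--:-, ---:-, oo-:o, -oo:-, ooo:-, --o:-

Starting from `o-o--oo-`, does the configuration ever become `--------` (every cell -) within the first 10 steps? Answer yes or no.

no

step 1: oo----oo
step 2: -o------
step 3: o-------
step 4: o-------  (fixed point — unchanged through step 10)
step 10 is o-------, still not uniform -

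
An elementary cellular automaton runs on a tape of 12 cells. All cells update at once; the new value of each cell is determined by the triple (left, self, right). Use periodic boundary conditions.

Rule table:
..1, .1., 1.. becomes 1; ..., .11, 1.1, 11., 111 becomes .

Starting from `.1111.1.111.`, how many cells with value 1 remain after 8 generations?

5

1.....1....1
.1...111..1.
111.1...1111
....11.1....
...1...11...
..111.1..1..
.1....11111.
111..1.....1
count of 1: 5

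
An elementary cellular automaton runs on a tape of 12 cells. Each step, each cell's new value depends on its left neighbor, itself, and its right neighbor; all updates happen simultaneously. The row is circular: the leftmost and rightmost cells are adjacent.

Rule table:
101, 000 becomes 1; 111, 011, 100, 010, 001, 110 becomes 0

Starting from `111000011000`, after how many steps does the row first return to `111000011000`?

2

step 1: 000011000010
step 2: 111000011000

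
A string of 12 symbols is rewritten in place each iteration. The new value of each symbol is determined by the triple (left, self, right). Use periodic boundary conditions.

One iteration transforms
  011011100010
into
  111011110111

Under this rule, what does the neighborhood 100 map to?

At position 7 the neighborhood is 100; the next row has 1 there.

1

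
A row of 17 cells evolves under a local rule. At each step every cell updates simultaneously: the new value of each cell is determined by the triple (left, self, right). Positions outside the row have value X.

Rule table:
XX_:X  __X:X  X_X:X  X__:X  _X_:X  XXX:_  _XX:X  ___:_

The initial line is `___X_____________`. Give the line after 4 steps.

X_XXX___________X
XXX_XX_________XX
__XXXXX_______XX_
XXX___XX_____XXXX

XXX___XX_____XXXX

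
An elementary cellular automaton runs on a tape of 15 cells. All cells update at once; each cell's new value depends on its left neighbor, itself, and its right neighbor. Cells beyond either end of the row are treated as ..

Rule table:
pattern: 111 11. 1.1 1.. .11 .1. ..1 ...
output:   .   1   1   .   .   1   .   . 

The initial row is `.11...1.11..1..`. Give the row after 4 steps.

..1......1..1..

..1...11.1..1..
..1....111..1..
..1......1..1..
..1......1..1..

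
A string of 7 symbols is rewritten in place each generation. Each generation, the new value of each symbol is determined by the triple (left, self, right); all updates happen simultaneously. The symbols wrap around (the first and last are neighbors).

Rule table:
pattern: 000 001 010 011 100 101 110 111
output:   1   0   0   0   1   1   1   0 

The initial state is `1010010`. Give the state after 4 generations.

generation 1: 0101001
generation 2: 1010100
generation 3: 0101010
generation 4: 0010101

0010101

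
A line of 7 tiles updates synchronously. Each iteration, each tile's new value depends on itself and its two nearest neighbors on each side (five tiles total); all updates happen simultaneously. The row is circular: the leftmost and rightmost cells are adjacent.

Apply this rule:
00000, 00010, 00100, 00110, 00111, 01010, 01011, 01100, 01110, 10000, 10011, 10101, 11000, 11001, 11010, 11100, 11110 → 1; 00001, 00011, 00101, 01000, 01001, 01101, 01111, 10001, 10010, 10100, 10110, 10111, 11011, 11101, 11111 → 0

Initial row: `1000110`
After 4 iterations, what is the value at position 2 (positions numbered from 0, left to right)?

1

0000101
0101010
0011100
0011111
position 2 holds 1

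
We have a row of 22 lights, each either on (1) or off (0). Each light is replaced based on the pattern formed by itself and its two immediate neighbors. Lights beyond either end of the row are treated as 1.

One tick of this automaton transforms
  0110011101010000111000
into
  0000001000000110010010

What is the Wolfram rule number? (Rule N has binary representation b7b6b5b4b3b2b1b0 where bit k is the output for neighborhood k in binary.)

position 6: 111 → 1  (bit 7 = 1)
position 2: 110 → 0  (bit 6 = 0)
position 0: 101 → 0  (bit 5 = 0)
position 3: 100 → 0  (bit 4 = 0)
position 1: 011 → 0  (bit 3 = 0)
position 9: 010 → 0  (bit 2 = 0)
position 4: 001 → 0  (bit 1 = 0)
position 13: 000 → 1  (bit 0 = 1)
bits b7..b0 = 10000001 = 129

129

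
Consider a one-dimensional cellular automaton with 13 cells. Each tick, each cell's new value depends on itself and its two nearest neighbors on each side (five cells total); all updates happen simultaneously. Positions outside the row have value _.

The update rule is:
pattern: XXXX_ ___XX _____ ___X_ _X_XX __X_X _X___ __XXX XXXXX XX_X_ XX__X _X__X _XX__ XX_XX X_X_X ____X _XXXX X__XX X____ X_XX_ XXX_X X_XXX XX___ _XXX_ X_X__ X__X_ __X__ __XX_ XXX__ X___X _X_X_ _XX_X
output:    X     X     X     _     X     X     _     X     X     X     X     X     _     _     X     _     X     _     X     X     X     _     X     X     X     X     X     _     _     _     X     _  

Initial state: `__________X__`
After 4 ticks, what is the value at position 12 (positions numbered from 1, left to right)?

XXXXXXXX__X_X
XXXXXXX_XXXXX
XXXXXXX__XXX_
XXXXXX_X_XX_X
position 12 holds _

_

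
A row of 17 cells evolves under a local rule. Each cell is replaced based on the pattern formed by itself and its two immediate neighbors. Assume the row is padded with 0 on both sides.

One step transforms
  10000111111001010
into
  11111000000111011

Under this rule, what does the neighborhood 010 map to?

1

At position 0 the neighborhood is 010; the next row has 1 there.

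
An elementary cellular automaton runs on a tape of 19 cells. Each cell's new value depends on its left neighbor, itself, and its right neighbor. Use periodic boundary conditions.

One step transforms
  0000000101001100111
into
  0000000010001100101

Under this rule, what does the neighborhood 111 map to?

0

At position 17 the neighborhood is 111; the next row has 0 there.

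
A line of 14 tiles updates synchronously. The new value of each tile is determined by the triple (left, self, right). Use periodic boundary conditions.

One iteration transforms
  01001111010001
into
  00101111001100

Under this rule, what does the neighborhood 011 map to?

At position 4 the neighborhood is 011; the next row has 1 there.

1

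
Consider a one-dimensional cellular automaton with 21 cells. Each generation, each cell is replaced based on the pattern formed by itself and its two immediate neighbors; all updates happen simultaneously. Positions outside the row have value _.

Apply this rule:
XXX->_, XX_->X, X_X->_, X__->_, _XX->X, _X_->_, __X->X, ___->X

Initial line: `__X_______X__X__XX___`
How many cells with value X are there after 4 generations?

generation 1: XX__XXXXXX__X__XXX_XX
generation 2: XX_XX____X_X__XX_X_XX
generation 3: XX_XX_XXX____XXX___XX
generation 4: XX_XX_X_X_XXXX_X_XXXX
count of X: 15

15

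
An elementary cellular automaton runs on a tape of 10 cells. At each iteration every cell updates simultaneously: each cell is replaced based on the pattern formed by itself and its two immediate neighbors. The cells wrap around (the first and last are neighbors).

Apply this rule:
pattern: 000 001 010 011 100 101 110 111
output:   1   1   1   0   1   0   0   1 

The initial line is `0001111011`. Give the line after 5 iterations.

1110110000
0100001111
0111110110
1011100001
0001011110

0001011110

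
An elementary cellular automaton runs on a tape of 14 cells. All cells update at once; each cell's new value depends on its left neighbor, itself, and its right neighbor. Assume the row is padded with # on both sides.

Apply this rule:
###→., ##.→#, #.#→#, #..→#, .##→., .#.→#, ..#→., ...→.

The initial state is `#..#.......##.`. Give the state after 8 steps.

##.##.......##
.##.##........
#.##.##.......
##.##.##......
.##.##.##.....
#.##.##.##....
##.##.##.##...
.##.##.##.##..

.##.##.##.##..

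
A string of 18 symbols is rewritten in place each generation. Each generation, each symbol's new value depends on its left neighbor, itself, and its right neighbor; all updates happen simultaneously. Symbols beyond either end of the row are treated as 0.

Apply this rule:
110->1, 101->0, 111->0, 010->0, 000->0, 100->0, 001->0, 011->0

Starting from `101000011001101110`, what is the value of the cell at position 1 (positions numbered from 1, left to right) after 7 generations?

000000001000100010
000000000000000000
000000000000000000  (fixed point — unchanged through generation 7)
position 1 holds 0

0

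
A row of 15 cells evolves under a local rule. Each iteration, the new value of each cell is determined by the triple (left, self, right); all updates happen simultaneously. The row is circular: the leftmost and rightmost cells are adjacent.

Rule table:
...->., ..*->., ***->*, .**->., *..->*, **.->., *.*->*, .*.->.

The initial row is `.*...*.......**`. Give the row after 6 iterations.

.....*.*...*...

iteration 1: *.*...*........
iteration 2: .*.*...*.......
iteration 3: ..*.*...*......
iteration 4: ...*.*...*.....
iteration 5: ....*.*...*....
iteration 6: .....*.*...*...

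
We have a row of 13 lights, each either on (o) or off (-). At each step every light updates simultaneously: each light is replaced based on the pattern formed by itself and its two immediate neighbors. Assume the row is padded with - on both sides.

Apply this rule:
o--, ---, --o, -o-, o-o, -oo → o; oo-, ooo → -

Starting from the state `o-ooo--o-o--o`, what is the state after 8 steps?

step 1: ooo--oooooooo
step 2: o--ooo-------
step 3: oooo--ooooooo
step 4: o---ooo------
step 5: ooooo--oooooo
step 6: o----ooo-----
step 7: oooooo--ooooo
step 8: o-----ooo----

o-----ooo----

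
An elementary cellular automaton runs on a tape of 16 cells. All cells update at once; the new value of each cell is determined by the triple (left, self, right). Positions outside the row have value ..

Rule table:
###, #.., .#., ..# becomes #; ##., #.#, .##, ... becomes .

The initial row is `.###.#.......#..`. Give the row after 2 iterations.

#.#..##.....###.
#.###..#...#.#.#

#.###..#...#.#.#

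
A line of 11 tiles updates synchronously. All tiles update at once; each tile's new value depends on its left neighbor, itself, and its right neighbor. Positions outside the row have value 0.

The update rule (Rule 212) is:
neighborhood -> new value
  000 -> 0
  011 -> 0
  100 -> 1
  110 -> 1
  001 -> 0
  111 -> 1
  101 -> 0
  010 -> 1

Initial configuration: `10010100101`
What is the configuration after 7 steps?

step 1: 11010110101
step 2: 01010010101
step 3: 01011010101
step 4: 01001010101
step 5: 01101010101
step 6: 00101010101
step 7: 00101010101

00101010101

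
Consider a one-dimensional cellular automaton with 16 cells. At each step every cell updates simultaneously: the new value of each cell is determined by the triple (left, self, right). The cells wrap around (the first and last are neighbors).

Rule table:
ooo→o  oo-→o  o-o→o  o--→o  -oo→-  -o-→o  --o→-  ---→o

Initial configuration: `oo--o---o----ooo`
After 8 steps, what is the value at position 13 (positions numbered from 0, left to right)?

o

ooo-ooo-oooo--oo
oooo-ooo-oooo--o
ooooo-ooo-oooo--
-ooooo-ooo-oooo-
--ooooo-ooo-oooo
o--ooooo-ooo-ooo
oo--ooooo-ooo-oo
ooo--ooooo-ooo-o
position 13 holds o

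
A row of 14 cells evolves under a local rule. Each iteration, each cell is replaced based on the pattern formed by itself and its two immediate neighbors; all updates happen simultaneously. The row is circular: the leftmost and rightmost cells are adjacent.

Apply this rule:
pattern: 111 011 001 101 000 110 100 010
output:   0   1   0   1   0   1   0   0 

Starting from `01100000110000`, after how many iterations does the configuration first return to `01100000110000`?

01100000110000

1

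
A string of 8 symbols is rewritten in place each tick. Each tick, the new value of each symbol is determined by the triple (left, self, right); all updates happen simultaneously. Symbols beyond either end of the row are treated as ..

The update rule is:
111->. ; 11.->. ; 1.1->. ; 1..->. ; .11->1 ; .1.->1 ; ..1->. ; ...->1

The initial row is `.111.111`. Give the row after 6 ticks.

.1.1.1.1

.1...1..
.1.1.1.1
.1.1.1.1  (fixed point — unchanged through tick 6)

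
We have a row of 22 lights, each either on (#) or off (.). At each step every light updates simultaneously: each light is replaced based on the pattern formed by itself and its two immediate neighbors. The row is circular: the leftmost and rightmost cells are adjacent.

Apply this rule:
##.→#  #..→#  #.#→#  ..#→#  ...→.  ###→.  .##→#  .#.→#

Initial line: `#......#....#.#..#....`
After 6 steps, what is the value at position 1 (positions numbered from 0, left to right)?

#

##....###..########..#
.##..##.####......####
#########..##....##..#
........######..######
#......##....####....#
##....####..##..##..##
position 1 holds #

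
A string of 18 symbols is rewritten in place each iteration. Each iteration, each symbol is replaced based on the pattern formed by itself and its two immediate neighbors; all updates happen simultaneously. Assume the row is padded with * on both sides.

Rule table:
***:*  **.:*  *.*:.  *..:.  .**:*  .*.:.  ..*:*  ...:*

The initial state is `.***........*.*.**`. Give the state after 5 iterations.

.***.*******....**
.***.*******.*****
.***.*******.*****  (fixed point — unchanged through iteration 5)

.***.*******.*****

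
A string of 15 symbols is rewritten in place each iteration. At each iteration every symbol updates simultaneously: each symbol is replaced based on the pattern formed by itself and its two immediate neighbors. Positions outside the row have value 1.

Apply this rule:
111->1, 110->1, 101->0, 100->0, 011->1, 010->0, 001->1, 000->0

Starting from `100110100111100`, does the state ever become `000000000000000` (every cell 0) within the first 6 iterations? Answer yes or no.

no

iteration 1: 101110001111101
iteration 2: 101110011111101
iteration 3: 101110111111101
iteration 4: 101110111111101  (fixed point — unchanged through iteration 6)
iteration 6 is 101110111111101, still not uniform 0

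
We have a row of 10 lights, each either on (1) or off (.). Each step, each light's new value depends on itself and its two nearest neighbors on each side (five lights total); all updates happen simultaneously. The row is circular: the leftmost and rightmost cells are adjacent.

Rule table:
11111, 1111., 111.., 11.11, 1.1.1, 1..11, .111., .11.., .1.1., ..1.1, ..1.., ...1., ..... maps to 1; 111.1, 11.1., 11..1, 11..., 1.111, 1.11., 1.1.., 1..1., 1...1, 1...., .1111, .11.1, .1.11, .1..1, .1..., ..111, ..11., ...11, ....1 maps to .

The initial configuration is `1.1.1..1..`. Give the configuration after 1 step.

1111...1..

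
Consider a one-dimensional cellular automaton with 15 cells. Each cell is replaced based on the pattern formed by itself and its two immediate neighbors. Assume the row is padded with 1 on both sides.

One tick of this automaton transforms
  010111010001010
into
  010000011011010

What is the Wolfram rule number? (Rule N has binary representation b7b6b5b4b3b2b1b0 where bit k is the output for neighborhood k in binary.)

22

position 4: 111 → 0  (bit 7 = 0)
position 5: 110 → 0  (bit 6 = 0)
position 0: 101 → 0  (bit 5 = 0)
position 8: 100 → 1  (bit 4 = 1)
position 3: 011 → 0  (bit 3 = 0)
position 1: 010 → 1  (bit 2 = 1)
position 10: 001 → 1  (bit 1 = 1)
position 9: 000 → 0  (bit 0 = 0)
bits b7..b0 = 00010110 = 22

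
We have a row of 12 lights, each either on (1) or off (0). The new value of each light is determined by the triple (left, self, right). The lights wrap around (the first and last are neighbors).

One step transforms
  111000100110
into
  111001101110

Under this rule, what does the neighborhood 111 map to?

At position 1 the neighborhood is 111; the next row has 1 there.

1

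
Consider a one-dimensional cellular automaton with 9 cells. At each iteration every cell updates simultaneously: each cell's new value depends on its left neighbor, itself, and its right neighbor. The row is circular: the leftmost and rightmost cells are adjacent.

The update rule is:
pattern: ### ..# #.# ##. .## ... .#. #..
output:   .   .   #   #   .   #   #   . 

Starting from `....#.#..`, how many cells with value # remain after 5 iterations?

5

###.###.#
..##..##.
#..#...#.
#..#.#.##
#..####..
count of #: 5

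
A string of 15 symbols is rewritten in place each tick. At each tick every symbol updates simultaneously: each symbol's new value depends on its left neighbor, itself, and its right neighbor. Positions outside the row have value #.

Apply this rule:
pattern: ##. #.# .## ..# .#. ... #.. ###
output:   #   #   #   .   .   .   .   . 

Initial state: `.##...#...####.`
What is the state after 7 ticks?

..............#

tick 1: ###.......#..##
tick 2: ..#..........#.
tick 3: ..............#
tick 4: ..............#  (fixed point — unchanged through tick 7)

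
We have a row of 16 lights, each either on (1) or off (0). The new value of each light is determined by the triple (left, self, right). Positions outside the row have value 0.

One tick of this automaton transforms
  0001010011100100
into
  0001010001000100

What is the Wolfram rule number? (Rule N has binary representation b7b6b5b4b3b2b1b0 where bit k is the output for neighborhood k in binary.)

position 9: 111 → 1  (bit 7 = 1)
position 10: 110 → 0  (bit 6 = 0)
position 4: 101 → 0  (bit 5 = 0)
position 6: 100 → 0  (bit 4 = 0)
position 8: 011 → 0  (bit 3 = 0)
position 3: 010 → 1  (bit 2 = 1)
position 2: 001 → 0  (bit 1 = 0)
position 0: 000 → 0  (bit 0 = 0)
bits b7..b0 = 10000100 = 132

132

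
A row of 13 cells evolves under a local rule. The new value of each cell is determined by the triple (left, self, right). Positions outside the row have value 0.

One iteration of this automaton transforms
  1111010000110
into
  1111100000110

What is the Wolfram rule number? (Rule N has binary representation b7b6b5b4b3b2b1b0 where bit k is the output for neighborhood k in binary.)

232

position 1: 111 → 1  (bit 7 = 1)
position 3: 110 → 1  (bit 6 = 1)
position 4: 101 → 1  (bit 5 = 1)
position 6: 100 → 0  (bit 4 = 0)
position 0: 011 → 1  (bit 3 = 1)
position 5: 010 → 0  (bit 2 = 0)
position 9: 001 → 0  (bit 1 = 0)
position 7: 000 → 0  (bit 0 = 0)
bits b7..b0 = 11101000 = 232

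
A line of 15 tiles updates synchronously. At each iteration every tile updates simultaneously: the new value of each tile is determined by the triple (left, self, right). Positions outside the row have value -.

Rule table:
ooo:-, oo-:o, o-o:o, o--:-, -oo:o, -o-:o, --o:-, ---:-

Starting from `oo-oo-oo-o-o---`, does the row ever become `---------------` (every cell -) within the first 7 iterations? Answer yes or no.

no

oooooooooooo---
o----------o---
o----------o---  (fixed point — unchanged through iteration 7)
iteration 7 is o----------o---, still not uniform -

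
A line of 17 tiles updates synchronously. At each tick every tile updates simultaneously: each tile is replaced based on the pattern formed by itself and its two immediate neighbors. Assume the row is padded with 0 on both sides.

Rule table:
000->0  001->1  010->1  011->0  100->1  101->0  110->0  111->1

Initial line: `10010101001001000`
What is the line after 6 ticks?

11101101011000111

11110101111111100
01100100111111010
10011111011110011
11101110001101100
01000101010000010
11101101011000111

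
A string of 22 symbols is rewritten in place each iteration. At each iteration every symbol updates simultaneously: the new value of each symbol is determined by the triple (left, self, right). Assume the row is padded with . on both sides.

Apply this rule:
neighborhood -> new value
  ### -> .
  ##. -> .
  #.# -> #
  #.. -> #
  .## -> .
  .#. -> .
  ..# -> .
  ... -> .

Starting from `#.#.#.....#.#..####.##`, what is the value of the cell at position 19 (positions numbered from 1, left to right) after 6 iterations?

.#.#.#.....#.#.....#..
..#.#.#.....#.#.....#.
...#.#.#.....#.#.....#
....#.#.#.....#.#.....
.....#.#.#.....#.#....
......#.#.#.....#.#...
position 19 holds #

#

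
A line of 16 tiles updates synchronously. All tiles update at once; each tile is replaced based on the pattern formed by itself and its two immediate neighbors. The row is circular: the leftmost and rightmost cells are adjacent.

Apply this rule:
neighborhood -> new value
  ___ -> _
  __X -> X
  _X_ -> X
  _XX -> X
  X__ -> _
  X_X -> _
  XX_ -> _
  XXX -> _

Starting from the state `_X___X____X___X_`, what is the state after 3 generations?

generation 1: XX__XX___XX__XX_
generation 2: X__XX___XX__XX__
generation 3: X_XX___XX__XX__X

X_XX___XX__XX__X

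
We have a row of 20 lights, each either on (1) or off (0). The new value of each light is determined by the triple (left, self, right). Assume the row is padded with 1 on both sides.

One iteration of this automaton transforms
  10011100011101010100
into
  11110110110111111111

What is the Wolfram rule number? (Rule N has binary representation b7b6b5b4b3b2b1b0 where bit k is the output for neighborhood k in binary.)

position 4: 111 → 0  (bit 7 = 0)
position 0: 110 → 1  (bit 6 = 1)
position 12: 101 → 1  (bit 5 = 1)
position 1: 100 → 1  (bit 4 = 1)
position 3: 011 → 1  (bit 3 = 1)
position 13: 010 → 1  (bit 2 = 1)
position 2: 001 → 1  (bit 1 = 1)
position 7: 000 → 0  (bit 0 = 0)
bits b7..b0 = 01111110 = 126

126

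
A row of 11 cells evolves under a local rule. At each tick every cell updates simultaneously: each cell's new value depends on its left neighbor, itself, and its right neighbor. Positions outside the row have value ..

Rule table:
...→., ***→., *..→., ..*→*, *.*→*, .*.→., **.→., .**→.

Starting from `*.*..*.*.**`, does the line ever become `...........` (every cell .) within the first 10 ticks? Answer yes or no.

yes

.*..*.*.*..
*..*.*.*...
..*.*.*....
.*.*.*.....
*.*.*......
.*.*.......
*.*........
.*.........
*..........
...........
all cells are . at tick 10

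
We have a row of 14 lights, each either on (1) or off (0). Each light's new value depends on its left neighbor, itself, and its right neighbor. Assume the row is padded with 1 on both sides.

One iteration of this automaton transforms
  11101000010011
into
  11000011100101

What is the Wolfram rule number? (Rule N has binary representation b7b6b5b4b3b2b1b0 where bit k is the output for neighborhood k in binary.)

131

position 0: 111 → 1  (bit 7 = 1)
position 2: 110 → 0  (bit 6 = 0)
position 3: 101 → 0  (bit 5 = 0)
position 5: 100 → 0  (bit 4 = 0)
position 12: 011 → 0  (bit 3 = 0)
position 4: 010 → 0  (bit 2 = 0)
position 8: 001 → 1  (bit 1 = 1)
position 6: 000 → 1  (bit 0 = 1)
bits b7..b0 = 10000011 = 131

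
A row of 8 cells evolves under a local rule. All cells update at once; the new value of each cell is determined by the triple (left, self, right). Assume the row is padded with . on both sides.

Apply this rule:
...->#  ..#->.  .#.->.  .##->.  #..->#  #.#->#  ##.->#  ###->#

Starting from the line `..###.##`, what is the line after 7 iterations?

#..###.#
.#..###.
..#..###
#..#..##
.#..#..#
..#..#..
#..#..##

#..#..##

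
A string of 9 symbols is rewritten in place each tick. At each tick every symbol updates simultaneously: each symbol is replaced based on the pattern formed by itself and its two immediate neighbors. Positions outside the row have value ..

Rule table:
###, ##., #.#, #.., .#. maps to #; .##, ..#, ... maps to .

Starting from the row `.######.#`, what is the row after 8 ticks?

..#######
...######
....#####
.....####
......###
.......##
........#
........#

........#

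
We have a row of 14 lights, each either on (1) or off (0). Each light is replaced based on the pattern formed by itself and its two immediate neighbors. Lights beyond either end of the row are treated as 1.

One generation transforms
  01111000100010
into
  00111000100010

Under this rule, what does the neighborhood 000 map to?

At position 6 the neighborhood is 000; the next row has 0 there.

0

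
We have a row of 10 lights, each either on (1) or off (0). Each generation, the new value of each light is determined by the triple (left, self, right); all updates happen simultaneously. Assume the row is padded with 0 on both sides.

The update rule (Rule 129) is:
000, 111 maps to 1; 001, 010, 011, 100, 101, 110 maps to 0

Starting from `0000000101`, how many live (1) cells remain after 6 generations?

1111110000
0111100111
0011000010
1000011000
0011000011
1000011000
count of 1: 3

3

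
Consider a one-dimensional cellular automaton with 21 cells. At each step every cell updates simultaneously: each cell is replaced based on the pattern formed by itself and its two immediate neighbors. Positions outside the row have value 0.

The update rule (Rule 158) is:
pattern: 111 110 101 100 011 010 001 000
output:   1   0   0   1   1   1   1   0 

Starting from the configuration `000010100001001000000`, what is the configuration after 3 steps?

000110110011111100000
001100101111111010000
011011101111110011000

011011101111110011000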